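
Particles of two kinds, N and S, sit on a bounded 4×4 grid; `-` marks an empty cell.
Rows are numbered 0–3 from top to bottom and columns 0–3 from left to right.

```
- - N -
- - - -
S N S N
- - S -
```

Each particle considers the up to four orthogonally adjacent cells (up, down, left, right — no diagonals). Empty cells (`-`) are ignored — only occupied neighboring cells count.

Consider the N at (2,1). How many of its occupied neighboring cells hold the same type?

0

Occupied neighbors of (2,1): (2,0)=S, (2,2)=S.
Same type (N): 0 of 2.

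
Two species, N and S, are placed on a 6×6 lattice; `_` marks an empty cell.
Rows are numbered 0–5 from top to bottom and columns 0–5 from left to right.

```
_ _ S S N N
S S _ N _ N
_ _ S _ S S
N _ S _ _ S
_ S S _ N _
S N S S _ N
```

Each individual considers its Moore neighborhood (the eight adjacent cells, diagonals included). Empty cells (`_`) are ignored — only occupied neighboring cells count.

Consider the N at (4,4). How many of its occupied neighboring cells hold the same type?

1

Occupied neighbors of (4,4): (3,5)=S, (5,3)=S, (5,5)=N.
Same type (N): 1 of 3.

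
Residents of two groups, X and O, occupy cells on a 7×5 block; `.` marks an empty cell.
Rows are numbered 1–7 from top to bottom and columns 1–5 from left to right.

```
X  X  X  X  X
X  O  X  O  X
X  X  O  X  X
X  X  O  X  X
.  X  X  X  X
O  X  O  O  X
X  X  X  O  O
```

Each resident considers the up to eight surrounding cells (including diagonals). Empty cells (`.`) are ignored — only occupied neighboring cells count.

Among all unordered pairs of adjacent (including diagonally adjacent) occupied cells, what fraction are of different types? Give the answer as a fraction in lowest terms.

44/101

Scan each occupied cell's neighbors to the right and below (and the two forward diagonals) so each pair is counted once.
Row 1: X(1,1)–X(1,2)= X(1,1)–X(2,1)= X(1,1)–O(2,2)≠ X(1,2)–X(1,3)= X(1,2)–O(2,2)≠ X(1,2)–X(2,3)= X(1,2)–X(2,1)= X(1,3)–X(1,4)= X(1,3)–X(2,3)= X(1,3)–O(2,4)≠ X(1,3)–O(2,2)≠ X(1,4)–X(1,5)= X(1,4)–O(2,4)≠ X(1,4)–X(2,5)= X(1,4)–X(2,3)= X(1,5)–X(2,5)= X(1,5)–O(2,4)≠  → 6/17 unlike.
Row 2: X(2,1)–O(2,2)≠ X(2,1)–X(3,1)= X(2,1)–X(3,2)= O(2,2)–X(2,3)≠ O(2,2)–X(3,2)≠ O(2,2)–O(3,3)= O(2,2)–X(3,1)≠ X(2,3)–O(2,4)≠ X(2,3)–O(3,3)≠ X(2,3)–X(3,4)= X(2,3)–X(3,2)= O(2,4)–X(2,5)≠ O(2,4)–X(3,4)≠ O(2,4)–X(3,5)≠ O(2,4)–O(3,3)= X(2,5)–X(3,5)= X(2,5)–X(3,4)=  → 9/17 unlike.
Row 3: X(3,1)–X(3,2)= X(3,1)–X(4,1)= X(3,1)–X(4,2)= X(3,2)–O(3,3)≠ X(3,2)–X(4,2)= X(3,2)–O(4,3)≠ X(3,2)–X(4,1)= O(3,3)–X(3,4)≠ O(3,3)–O(4,3)= O(3,3)–X(4,4)≠ O(3,3)–X(4,2)≠ X(3,4)–X(3,5)= X(3,4)–X(4,4)= X(3,4)–X(4,5)= X(3,4)–O(4,3)≠ X(3,5)–X(4,5)= X(3,5)–X(4,4)=  → 6/17 unlike.
Row 4: X(4,1)–X(4,2)= X(4,1)–X(5,2)= X(4,2)–O(4,3)≠ X(4,2)–X(5,2)= X(4,2)–X(5,3)= O(4,3)–X(4,4)≠ O(4,3)–X(5,3)≠ O(4,3)–X(5,4)≠ O(4,3)–X(5,2)≠ X(4,4)–X(4,5)= X(4,4)–X(5,4)= X(4,4)–X(5,5)= X(4,4)–X(5,3)= X(4,5)–X(5,5)= X(4,5)–X(5,4)=  → 5/15 unlike.
Row 5: X(5,2)–X(5,3)= X(5,2)–X(6,2)= X(5,2)–O(6,3)≠ X(5,2)–O(6,1)≠ X(5,3)–X(5,4)= X(5,3)–O(6,3)≠ X(5,3)–O(6,4)≠ X(5,3)–X(6,2)= X(5,4)–X(5,5)= X(5,4)–O(6,4)≠ X(5,4)–X(6,5)= X(5,4)–O(6,3)≠ X(5,5)–X(6,5)= X(5,5)–O(6,4)≠  → 7/14 unlike.
Row 6: O(6,1)–X(6,2)≠ O(6,1)–X(7,1)≠ O(6,1)–X(7,2)≠ X(6,2)–O(6,3)≠ X(6,2)–X(7,2)= X(6,2)–X(7,3)= X(6,2)–X(7,1)= O(6,3)–O(6,4)= O(6,3)–X(7,3)≠ O(6,3)–O(7,4)= O(6,3)–X(7,2)≠ O(6,4)–X(6,5)≠ O(6,4)–O(7,4)= O(6,4)–O(7,5)= O(6,4)–X(7,3)≠ X(6,5)–O(7,5)≠ X(6,5)–O(7,4)≠  → 10/17 unlike.
Row 7: X(7,1)–X(7,2)= X(7,2)–X(7,3)= X(7,3)–O(7,4)≠ O(7,4)–O(7,5)=  → 1/4 unlike.
Total adjacent occupied pairs: 101; unlike-type pairs: 44.
44/101 is already in lowest terms.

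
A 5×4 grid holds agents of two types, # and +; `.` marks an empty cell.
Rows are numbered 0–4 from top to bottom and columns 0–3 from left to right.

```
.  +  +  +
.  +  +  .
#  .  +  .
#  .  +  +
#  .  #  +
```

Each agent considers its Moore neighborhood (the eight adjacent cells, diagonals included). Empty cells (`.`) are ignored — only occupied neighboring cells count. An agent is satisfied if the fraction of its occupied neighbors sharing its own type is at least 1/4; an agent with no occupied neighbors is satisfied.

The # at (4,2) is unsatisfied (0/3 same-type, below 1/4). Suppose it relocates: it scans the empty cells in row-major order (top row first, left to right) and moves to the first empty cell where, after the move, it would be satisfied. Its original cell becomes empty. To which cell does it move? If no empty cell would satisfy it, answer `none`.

(1,0)

Vacating (4,2). Empty cells in order:
  (0,0): 0/2 same-type → still unsatisfied.
  (1,0): 1/3 same-type → satisfied — stop here.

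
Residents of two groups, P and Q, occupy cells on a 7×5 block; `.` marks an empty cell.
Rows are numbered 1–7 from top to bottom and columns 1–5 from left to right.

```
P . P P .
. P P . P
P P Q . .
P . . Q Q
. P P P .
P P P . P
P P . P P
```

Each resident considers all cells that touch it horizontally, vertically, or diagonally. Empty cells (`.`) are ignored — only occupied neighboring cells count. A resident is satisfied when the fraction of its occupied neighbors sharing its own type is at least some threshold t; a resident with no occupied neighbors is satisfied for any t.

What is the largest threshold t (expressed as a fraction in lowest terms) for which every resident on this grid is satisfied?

1/4

Row 1: (1,1)P 1/1 · (1,3)P 3/3 · (1,4)P 3/3
Row 2: (2,2)P 5/6 · (2,3)P 4/5 · (2,5)P 1/1
Row 3: (3,1)P 3/3 · (3,2)P 4/5 · (3,3)Q 1/4
Row 4: (4,1)P 3/3 · (4,4)Q 2/4 · (4,5)Q 1/2
Row 5: (5,2)P 5/5 · (5,3)P 4/5 · (5,4)P 3/5
Row 6: (6,1)P 4/4 · (6,2)P 6/6 · (6,3)P 6/6 · (6,5)P 3/3
Row 7: (7,1)P 3/3 · (7,2)P 4/4 · (7,4)P 3/3 · (7,5)P 2/2
The smallest same-type fraction is 1/4 at (3,3), which reduces to 1/4. Any threshold above that leaves this resident unsatisfied.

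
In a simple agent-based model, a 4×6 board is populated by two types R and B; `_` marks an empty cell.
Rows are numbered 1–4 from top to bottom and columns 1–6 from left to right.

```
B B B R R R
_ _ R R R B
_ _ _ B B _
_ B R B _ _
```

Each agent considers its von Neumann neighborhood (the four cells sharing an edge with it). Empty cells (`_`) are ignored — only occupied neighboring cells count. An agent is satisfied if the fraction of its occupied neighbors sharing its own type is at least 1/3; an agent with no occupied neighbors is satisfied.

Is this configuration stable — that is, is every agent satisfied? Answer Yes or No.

No

(1,1)B 1/1 ok
(1,2)B 2/2 ok
(1,3)B 1/3 ok
(1,4)R 2/3 ok
(1,5)R 3/3 ok
(1,6)R 1/2 ok
(2,3)R 1/2 ok
(2,4)R 3/4 ok
(2,5)R 2/4 ok
(2,6)B 0/2 unhappy
(3,4)B 2/3 ok
(3,5)B 1/2 ok
(4,2)B 0/1 unhappy
(4,3)R 0/2 unhappy
(4,4)B 1/2 ok
For instance (2,6) has only 0/2 same-type neighbors, below 1/3.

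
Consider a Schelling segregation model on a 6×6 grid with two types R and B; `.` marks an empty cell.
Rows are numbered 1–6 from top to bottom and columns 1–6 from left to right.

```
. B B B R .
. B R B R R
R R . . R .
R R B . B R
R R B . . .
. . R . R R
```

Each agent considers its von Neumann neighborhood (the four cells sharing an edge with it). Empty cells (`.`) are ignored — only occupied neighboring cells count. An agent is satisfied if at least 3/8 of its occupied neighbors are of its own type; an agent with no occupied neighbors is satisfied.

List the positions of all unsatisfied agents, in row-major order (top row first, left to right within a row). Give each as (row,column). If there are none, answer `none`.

(1,2)B 2/2 satisfied
(1,3)B 2/3 satisfied
(1,4)B 2/3 satisfied
(1,5)R 1/2 satisfied
(2,2)B 1/3 not
(2,3)R 0/3 not
(2,4)B 1/3 not
(2,5)R 3/4 satisfied
(2,6)R 1/1 satisfied
(3,1)R 2/2 satisfied
(3,2)R 2/3 satisfied
(3,5)R 1/2 satisfied
(4,1)R 3/3 satisfied
(4,2)R 3/4 satisfied
(4,3)B 1/2 satisfied
(4,5)B 0/2 not
(4,6)R 0/1 not
(5,1)R 2/2 satisfied
(5,2)R 2/3 satisfied
(5,3)B 1/3 not
(6,3)R 0/1 not
(6,5)R 1/1 satisfied
(6,6)R 1/1 satisfied

(2,2), (2,3), (2,4), (4,5), (4,6), (5,3), (6,3)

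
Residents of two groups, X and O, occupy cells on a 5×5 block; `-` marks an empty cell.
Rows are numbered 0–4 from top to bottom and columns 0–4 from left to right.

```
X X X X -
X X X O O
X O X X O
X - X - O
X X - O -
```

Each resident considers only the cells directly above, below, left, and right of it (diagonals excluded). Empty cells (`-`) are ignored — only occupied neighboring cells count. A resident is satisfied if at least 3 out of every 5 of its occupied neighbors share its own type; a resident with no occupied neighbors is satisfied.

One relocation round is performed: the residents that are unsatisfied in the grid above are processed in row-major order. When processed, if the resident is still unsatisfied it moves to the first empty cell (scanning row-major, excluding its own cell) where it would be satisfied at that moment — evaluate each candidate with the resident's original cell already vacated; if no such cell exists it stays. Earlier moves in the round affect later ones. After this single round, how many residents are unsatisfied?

Initially unsatisfied (in order): (0,3), (1,3), (2,1), (2,3).
  (0,3) → (3,1).
  (1,3) → (0,4).
  (2,1) → (4,4).
  (2,3) → (2,1).
Resulting grid:
X X X - O
X X X - O
X X X - O
X X X - O
X X - O O
All satisfied now.

0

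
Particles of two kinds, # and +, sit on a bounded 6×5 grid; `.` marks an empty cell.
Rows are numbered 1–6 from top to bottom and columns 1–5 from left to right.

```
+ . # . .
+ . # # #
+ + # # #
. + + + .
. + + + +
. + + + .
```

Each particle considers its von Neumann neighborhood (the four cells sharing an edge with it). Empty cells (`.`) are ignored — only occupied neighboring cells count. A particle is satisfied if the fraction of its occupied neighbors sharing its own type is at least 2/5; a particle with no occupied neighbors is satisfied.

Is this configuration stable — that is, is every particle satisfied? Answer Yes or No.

Yes

(1,1)+ 1/1 ok
(1,3)# 1/1 ok
(2,1)+ 2/2 ok
(2,3)# 3/3 ok
(2,4)# 3/3 ok
(2,5)# 2/2 ok
(3,1)+ 2/2 ok
(3,2)+ 2/3 ok
(3,3)# 2/4 ok
(3,4)# 3/4 ok
(3,5)# 2/2 ok
(4,2)+ 3/3 ok
(4,3)+ 3/4 ok
(4,4)+ 2/3 ok
(5,2)+ 3/3 ok
(5,3)+ 4/4 ok
(5,4)+ 4/4 ok
(5,5)+ 1/1 ok
(6,2)+ 2/2 ok
(6,3)+ 3/3 ok
(6,4)+ 2/2 ok
All meet the threshold, so the configuration is stable.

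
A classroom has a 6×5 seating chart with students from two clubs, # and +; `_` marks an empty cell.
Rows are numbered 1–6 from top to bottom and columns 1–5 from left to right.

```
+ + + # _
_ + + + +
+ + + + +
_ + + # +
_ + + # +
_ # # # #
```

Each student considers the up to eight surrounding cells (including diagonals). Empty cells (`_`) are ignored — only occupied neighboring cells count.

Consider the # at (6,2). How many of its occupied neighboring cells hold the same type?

1

Occupied neighbors of (6,2): (5,2)=+, (5,3)=+, (6,3)=#.
Same type (#): 1 of 3.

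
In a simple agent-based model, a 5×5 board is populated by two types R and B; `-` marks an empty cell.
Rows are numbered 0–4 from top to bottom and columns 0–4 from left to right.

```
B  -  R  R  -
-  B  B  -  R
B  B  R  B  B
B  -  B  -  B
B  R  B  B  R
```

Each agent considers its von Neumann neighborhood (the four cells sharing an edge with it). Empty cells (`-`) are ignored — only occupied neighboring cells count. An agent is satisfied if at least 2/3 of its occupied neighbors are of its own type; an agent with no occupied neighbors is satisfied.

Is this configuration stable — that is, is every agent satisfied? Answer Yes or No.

Row 0: (0,0)B 0/0 ✓ · (0,2)R 1/2 ✗ · (0,3)R 1/1 ✓
Row 1: (1,1)B 2/2 ✓ · (1,2)B 1/3 ✗ · (1,4)R 0/1 ✗
Row 2: (2,0)B 2/2 ✓ · (2,1)B 2/3 ✓ · (2,2)R 0/4 ✗ · (2,3)B 1/2 ✗ · (2,4)B 2/3 ✓
Row 3: (3,0)B 2/2 ✓ · (3,2)B 1/2 ✗ · (3,4)B 1/2 ✗
Row 4: (4,0)B 1/2 ✗ · (4,1)R 0/2 ✗ · (4,2)B 2/3 ✓ · (4,3)B 1/2 ✗ · (4,4)R 0/2 ✗
For instance (0,2) has only 1/2 same-type neighbors, below 2/3.

No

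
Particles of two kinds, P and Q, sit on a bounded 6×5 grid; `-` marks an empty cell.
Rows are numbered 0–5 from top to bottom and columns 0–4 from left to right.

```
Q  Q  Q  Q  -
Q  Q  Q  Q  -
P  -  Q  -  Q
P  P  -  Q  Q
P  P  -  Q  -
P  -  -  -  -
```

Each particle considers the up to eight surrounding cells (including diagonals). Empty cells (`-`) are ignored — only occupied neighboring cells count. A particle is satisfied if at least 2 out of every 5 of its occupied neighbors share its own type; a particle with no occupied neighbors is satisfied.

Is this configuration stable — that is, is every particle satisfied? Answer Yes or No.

Yes

Row 0: (0,0)Q 3/3 ok · (0,1)Q 5/5 ok · (0,2)Q 5/5 ok · (0,3)Q 3/3 ok
Row 1: (1,0)Q 3/4 ok · (1,1)Q 6/7 ok · (1,2)Q 6/6 ok · (1,3)Q 5/5 ok
Row 2: (2,0)P 2/4 ok · (2,2)Q 4/5 ok · (2,4)Q 3/3 ok
Row 3: (3,0)P 4/4 ok · (3,1)P 4/5 ok · (3,3)Q 4/4 ok · (3,4)Q 3/3 ok
Row 4: (4,0)P 4/4 ok · (4,1)P 4/4 ok · (4,3)Q 2/2 ok
Row 5: (5,0)P 2/2 ok
All meet the threshold, so the configuration is stable.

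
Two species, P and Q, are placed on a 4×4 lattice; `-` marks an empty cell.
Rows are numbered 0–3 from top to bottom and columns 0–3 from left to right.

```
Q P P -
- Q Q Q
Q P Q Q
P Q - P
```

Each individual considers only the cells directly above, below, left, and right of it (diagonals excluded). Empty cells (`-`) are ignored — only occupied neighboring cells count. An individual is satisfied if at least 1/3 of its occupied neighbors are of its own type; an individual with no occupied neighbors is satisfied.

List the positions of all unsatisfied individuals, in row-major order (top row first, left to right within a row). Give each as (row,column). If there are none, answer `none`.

(0,0), (2,0), (2,1), (3,0), (3,1), (3,3)

Row 0: (0,0)Q 0/1 unhappy · (0,1)P 1/3 ok · (0,2)P 1/2 ok
Row 1: (1,1)Q 1/3 ok · (1,2)Q 3/4 ok · (1,3)Q 2/2 ok
Row 2: (2,0)Q 0/2 unhappy · (2,1)P 0/4 unhappy · (2,2)Q 2/3 ok · (2,3)Q 2/3 ok
Row 3: (3,0)P 0/2 unhappy · (3,1)Q 0/2 unhappy · (3,3)P 0/1 unhappy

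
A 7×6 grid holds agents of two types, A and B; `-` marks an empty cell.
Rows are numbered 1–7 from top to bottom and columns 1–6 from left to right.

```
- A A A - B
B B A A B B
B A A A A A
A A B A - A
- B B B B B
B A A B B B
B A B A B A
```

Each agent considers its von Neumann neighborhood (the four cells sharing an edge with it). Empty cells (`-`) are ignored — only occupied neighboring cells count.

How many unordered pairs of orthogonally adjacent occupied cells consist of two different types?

26

Scan each occupied cell's neighbors to the right and below so each pair is counted once.
From row 1: 1 unlike of 6 pairs (running 1/6).
From row 2: 5 unlike of 11 pairs (running 6/17).
From row 3: 3 unlike of 10 pairs (running 9/27).
From row 4: 5 unlike of 7 pairs (running 14/34).
From row 5: 2 unlike of 9 pairs (running 16/43).
From row 6: 5 unlike of 11 pairs (running 21/54).
From row 7: 5 unlike of 5 pairs (running 26/59).
Total adjacent occupied pairs: 59; unlike-type pairs: 26.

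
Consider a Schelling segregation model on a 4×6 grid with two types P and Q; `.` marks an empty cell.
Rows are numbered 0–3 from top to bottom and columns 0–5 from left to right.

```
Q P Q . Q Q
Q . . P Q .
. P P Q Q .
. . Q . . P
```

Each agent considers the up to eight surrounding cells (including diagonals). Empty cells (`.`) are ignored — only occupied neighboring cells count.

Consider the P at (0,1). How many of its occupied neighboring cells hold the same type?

0

Occupied neighbors of (0,1): (0,0)=Q, (0,2)=Q, (1,0)=Q.
Same type (P): 0 of 3.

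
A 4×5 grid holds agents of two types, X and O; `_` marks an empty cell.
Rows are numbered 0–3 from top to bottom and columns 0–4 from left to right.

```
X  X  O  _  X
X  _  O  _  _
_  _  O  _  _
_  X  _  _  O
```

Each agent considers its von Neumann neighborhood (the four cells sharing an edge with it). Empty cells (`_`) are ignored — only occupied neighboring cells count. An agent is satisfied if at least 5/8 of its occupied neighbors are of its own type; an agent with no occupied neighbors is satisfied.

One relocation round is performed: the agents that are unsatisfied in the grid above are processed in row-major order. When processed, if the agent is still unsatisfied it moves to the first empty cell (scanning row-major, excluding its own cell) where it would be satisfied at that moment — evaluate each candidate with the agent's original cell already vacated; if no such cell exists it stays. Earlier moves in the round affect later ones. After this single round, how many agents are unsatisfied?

0

Initially unsatisfied (in order): (0,1), (0,2).
  (0,1) → (1,4).
  (0,2): now satisfied by earlier moves; stays.
Resulting grid:
X _ O _ X
X _ O _ X
_ _ O _ _
_ X _ _ O
All satisfied now.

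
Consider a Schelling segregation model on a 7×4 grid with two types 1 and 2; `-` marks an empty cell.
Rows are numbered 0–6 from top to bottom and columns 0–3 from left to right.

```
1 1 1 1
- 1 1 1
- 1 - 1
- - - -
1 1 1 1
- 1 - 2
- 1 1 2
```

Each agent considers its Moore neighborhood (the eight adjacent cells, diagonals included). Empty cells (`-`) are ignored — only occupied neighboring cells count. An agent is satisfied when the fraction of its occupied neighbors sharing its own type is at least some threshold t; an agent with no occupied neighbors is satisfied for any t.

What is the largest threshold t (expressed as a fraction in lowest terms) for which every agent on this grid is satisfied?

1/4

(0,0)1 2/2
(0,1)1 4/4
(0,2)1 5/5
(0,3)1 3/3
(1,1)1 5/5
(1,2)1 7/7
(1,3)1 4/4
(2,1)1 2/2
(2,3)1 2/2
(4,0)1 2/2
(4,1)1 3/3
(4,2)1 3/4
(4,3)1 1/2
(5,1)1 5/5
(5,3)2 1/4
(6,1)1 2/2
(6,2)1 2/4
(6,3)2 1/2
The smallest same-type fraction is 1/4 at (5,3), which reduces to 1/4. Any threshold above that leaves this agent unsatisfied.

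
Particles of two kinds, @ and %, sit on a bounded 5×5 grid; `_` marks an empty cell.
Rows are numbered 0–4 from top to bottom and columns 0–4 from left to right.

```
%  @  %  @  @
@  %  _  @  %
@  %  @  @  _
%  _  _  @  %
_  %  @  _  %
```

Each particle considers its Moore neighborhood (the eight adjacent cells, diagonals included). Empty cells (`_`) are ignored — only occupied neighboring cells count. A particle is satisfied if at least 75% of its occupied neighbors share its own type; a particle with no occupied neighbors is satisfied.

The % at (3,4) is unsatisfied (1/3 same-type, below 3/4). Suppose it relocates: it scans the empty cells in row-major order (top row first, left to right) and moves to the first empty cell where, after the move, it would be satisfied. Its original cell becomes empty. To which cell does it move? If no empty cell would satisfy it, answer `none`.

Vacating (3,4). Empty cells in order:
  (1,2): 3/8 same-type → still unsatisfied.
  (2,4): 1/4 same-type → still unsatisfied.
  (3,1): 3/6 same-type → still unsatisfied.
  (3,2): 2/6 same-type → still unsatisfied.
  (4,0): 2/2 same-type → satisfied — stop here.

(4,0)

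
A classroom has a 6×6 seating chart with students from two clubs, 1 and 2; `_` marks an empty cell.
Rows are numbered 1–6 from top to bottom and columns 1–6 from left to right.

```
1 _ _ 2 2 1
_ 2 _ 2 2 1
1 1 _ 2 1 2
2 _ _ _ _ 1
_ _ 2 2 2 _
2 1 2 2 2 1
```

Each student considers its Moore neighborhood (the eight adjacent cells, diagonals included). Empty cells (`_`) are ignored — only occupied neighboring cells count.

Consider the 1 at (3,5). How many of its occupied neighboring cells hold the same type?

Occupied neighbors of (3,5): (2,4)=2, (2,5)=2, (2,6)=1, (3,4)=2, (3,6)=2, (4,6)=1.
Same type (1): 2 of 6.

2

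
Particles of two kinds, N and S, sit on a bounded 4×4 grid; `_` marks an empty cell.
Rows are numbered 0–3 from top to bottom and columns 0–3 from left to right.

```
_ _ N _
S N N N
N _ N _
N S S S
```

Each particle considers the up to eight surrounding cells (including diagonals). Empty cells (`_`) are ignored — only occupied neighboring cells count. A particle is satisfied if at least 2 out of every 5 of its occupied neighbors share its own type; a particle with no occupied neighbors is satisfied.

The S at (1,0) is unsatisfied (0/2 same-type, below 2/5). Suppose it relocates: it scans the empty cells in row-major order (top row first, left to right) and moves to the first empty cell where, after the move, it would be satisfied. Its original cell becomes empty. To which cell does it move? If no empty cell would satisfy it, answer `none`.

Vacating (1,0). Empty cells in order:
  (0,0): 0/1 same-type → still unsatisfied.
  (0,1): 0/3 same-type → still unsatisfied.
  (0,3): 0/3 same-type → still unsatisfied.
  (2,1): 2/7 same-type → still unsatisfied.
  (2,3): 2/5 same-type → satisfied — stop here.

(2,3)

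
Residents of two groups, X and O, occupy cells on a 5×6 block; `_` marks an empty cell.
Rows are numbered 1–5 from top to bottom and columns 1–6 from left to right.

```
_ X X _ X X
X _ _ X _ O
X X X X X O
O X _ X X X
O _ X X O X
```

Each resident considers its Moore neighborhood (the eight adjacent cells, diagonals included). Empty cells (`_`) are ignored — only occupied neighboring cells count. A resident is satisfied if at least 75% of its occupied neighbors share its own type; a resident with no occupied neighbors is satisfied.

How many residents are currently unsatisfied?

11

(1,2)X 2/2 ok
(1,3)X 2/2 ok
(1,5)X 2/3 unhappy
(1,6)X 1/2 unhappy
(2,1)X 3/3 ok
(2,4)X 5/5 ok
(2,6)O 1/4 unhappy
(3,1)X 3/4 ok
(3,2)X 4/5 ok
(3,3)X 5/5 ok
(3,4)X 5/5 ok
(3,5)X 5/7 unhappy
(3,6)O 1/4 unhappy
(4,1)O 1/4 unhappy
(4,2)X 4/6 unhappy
(4,4)X 6/7 ok
(4,5)X 6/8 ok
(4,6)X 3/5 unhappy
(5,1)O 1/2 unhappy
(5,3)X 3/3 ok
(5,4)X 3/4 ok
(5,5)O 0/5 unhappy
(5,6)X 2/3 unhappy
Unsatisfied: (1,5), (1,6), (2,6), (3,5), (3,6), (4,1), (4,2), (4,6), (5,1), (5,5), (5,6) — 11 in total.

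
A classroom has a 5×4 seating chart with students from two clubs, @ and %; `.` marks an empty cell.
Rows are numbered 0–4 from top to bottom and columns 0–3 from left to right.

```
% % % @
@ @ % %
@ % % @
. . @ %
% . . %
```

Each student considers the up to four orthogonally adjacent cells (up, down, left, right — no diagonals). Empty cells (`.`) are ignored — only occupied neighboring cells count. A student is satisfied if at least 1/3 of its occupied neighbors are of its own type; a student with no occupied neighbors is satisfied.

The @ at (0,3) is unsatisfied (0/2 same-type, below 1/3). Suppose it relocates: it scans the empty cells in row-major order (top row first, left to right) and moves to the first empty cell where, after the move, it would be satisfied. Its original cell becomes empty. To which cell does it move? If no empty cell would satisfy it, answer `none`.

Vacating (0,3). Empty cells in order:
  (3,0): 1/2 same-type → satisfied — stop here.

(3,0)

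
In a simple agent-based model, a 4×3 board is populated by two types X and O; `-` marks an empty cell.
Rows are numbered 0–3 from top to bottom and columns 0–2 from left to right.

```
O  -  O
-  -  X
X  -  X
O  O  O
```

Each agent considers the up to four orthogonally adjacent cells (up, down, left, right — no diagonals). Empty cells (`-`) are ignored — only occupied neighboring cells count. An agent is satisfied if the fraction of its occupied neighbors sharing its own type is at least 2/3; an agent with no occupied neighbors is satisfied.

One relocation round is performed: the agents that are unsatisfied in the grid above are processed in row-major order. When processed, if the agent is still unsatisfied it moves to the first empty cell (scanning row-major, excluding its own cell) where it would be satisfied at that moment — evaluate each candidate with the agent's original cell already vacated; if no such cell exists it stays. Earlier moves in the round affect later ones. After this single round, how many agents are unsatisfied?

Initially unsatisfied (in order): (0,2), (1,2), (2,0), (2,2), (3,0), (3,2).
  (0,2) → (0,1).
  (1,2): now satisfied by earlier moves; stays.
  (2,0): no empty cell satisfies it; stays.
  (2,2): no empty cell satisfies it; stays.
  (3,0): no empty cell satisfies it; stays.
  (3,2): no empty cell satisfies it; stays.
Resulting grid:
O O -
- - X
X - X
O O O
Unsatisfied now: (2,0), (2,2), (3,0), (3,2).

4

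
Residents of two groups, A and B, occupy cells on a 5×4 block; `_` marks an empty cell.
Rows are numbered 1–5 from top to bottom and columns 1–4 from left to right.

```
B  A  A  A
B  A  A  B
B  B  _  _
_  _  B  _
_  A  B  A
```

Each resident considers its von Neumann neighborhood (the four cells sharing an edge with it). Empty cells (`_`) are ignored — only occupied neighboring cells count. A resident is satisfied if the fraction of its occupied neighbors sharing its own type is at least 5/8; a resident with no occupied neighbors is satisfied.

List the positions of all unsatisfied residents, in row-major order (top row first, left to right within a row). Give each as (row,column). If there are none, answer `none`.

(1,1), (1,4), (2,2), (2,4), (3,2), (5,2), (5,3), (5,4)

(1,1)B 1/2 not
(1,2)A 2/3 satisfied
(1,3)A 3/3 satisfied
(1,4)A 1/2 not
(2,1)B 2/3 satisfied
(2,2)A 2/4 not
(2,3)A 2/3 satisfied
(2,4)B 0/2 not
(3,1)B 2/2 satisfied
(3,2)B 1/2 not
(4,3)B 1/1 satisfied
(5,2)A 0/1 not
(5,3)B 1/3 not
(5,4)A 0/1 not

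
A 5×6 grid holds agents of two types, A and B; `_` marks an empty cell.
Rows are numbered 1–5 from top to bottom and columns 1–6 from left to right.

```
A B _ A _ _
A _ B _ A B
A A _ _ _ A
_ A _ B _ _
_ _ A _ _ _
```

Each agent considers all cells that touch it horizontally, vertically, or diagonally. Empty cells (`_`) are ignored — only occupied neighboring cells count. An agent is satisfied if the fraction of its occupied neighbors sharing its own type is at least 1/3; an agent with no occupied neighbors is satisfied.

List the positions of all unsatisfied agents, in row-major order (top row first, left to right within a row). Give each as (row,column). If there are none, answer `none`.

(2,6), (4,4)

(1,1)A 1/2 satisfied
(1,2)B 1/3 satisfied
(1,4)A 1/2 satisfied
(2,1)A 3/4 satisfied
(2,3)B 1/3 satisfied
(2,5)A 2/3 satisfied
(2,6)B 0/2 not
(3,1)A 3/3 satisfied
(3,2)A 3/4 satisfied
(3,6)A 1/2 satisfied
(4,2)A 3/3 satisfied
(4,4)B 0/1 not
(5,3)A 1/2 satisfied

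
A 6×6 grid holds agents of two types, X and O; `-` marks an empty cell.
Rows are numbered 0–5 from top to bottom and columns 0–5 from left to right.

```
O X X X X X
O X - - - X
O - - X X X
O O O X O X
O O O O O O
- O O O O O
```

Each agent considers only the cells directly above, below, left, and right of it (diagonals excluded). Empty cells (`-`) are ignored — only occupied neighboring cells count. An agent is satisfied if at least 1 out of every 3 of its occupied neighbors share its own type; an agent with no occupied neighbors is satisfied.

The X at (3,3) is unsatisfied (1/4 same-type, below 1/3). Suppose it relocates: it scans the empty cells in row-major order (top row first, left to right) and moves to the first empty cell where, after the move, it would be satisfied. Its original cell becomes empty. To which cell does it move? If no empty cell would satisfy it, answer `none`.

Vacating (3,3). Empty cells in order:
  (1,2): 2/2 same-type → satisfied — stop here.

(1,2)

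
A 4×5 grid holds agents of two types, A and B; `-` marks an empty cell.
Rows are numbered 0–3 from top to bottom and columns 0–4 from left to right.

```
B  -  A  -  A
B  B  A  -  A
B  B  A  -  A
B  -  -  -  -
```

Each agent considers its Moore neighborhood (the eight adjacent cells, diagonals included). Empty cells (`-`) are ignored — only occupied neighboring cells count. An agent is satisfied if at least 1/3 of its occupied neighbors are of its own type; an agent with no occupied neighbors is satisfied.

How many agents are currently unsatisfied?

0

(0,0)B 2/2 satisfied
(0,2)A 1/2 satisfied
(0,4)A 1/1 satisfied
(1,0)B 4/4 satisfied
(1,1)B 4/7 satisfied
(1,2)A 2/4 satisfied
(1,4)A 2/2 satisfied
(2,0)B 4/4 satisfied
(2,1)B 4/6 satisfied
(2,2)A 1/3 satisfied
(2,4)A 1/1 satisfied
(3,0)B 2/2 satisfied
Every one meets the threshold.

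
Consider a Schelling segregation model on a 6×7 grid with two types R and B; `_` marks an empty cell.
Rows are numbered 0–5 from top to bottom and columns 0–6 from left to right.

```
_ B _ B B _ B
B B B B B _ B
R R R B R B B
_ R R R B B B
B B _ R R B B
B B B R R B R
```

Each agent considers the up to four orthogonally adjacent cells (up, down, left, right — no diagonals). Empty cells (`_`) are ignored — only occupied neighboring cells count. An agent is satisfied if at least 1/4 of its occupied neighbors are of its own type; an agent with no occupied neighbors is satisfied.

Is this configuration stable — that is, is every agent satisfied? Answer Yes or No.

(0,1)B 1/1 satisfied
(0,3)B 2/2 satisfied
(0,4)B 2/2 satisfied
(0,6)B 1/1 satisfied
(1,0)B 1/2 satisfied
(1,1)B 3/4 satisfied
(1,2)B 2/3 satisfied
(1,3)B 4/4 satisfied
(1,4)B 2/3 satisfied
(1,6)B 2/2 satisfied
(2,0)R 1/2 satisfied
(2,1)R 3/4 satisfied
(2,2)R 2/4 satisfied
(2,3)B 1/4 satisfied
(2,4)R 0/4 not
(2,5)B 2/3 satisfied
(2,6)B 3/3 satisfied
(3,1)R 2/3 satisfied
(3,2)R 3/3 satisfied
(3,3)R 2/4 satisfied
(3,4)B 1/4 satisfied
(3,5)B 4/4 satisfied
(3,6)B 3/3 satisfied
(4,0)B 2/2 satisfied
(4,1)B 2/3 satisfied
(4,3)R 3/3 satisfied
(4,4)R 2/4 satisfied
(4,5)B 3/4 satisfied
(4,6)B 2/3 satisfied
(5,0)B 2/2 satisfied
(5,1)B 3/3 satisfied
(5,2)B 1/2 satisfied
(5,3)R 2/3 satisfied
(5,4)R 2/3 satisfied
(5,5)B 1/3 satisfied
(5,6)R 0/2 not
For instance (2,4) has only 0/4 same-type neighbors, below 1/4.

No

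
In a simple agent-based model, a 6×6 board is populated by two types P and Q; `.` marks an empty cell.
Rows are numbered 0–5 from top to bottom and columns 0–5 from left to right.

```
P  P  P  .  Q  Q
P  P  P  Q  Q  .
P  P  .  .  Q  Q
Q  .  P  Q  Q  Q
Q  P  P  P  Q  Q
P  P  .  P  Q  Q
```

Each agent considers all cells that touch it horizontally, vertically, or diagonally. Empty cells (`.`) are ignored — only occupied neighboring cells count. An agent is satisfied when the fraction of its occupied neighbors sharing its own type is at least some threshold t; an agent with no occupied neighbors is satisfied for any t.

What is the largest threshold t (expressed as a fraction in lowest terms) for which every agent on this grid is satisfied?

(0,0)P 3/3
(0,1)P 5/5
(0,2)P 3/4
(0,4)Q 3/3
(0,5)Q 2/2
(1,0)P 5/5
(1,1)P 7/7
(1,2)P 4/5
(1,3)Q 3/5
(1,4)Q 5/5
(2,0)P 3/4
(2,1)P 5/6
(2,4)Q 6/6
(2,5)Q 4/4
(3,0)Q 1/4
(3,2)P 4/5
(3,3)Q 3/6
(3,4)Q 6/7
(3,5)Q 5/5
(4,0)Q 1/4
(4,1)P 4/6
(4,2)P 5/6
(4,3)P 3/7
(4,4)Q 6/8
(4,5)Q 5/5
(5,0)P 2/3
(5,1)P 3/4
(5,3)P 2/4
(5,4)Q 3/5
(5,5)Q 3/3
The smallest same-type fraction is 1/4 at (3,0), which reduces to 1/4. Any threshold above that leaves this agent unsatisfied.

1/4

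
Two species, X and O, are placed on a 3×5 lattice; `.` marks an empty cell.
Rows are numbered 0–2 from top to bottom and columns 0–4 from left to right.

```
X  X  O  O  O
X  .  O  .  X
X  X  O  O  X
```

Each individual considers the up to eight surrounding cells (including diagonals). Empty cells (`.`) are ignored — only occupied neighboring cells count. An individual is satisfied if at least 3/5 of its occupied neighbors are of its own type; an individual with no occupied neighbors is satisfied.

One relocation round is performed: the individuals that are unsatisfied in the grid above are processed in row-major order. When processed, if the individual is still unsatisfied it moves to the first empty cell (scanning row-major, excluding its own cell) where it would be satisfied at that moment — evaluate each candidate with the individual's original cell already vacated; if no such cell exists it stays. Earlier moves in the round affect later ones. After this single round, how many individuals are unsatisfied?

Initially unsatisfied (in order): (0,1), (0,4), (1,4), (2,1), (2,3), (2,4).
  (0,1): no empty cell satisfies it; stays.
  (0,4) → (1,3).
  (1,4) → (1,1).
  (2,1): now satisfied by earlier moves; stays.
  (2,3): now satisfied by earlier moves; stays.
  (2,4): no empty cell satisfies it; stays.
Resulting grid:
X X O O .
X X O O .
X X O O X
Unsatisfied now: (2,4).

1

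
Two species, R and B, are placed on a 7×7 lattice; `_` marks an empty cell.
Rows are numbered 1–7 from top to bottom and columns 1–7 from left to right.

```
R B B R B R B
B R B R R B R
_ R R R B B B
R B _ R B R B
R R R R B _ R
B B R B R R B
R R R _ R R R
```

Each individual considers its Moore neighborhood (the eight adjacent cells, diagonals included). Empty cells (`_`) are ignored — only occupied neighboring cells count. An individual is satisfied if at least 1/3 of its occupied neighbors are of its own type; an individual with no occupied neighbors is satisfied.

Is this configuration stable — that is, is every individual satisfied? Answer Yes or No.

(1,1)R 1/3 ok
(1,2)B 3/5 ok
(1,3)B 2/5 ok
(1,4)R 2/5 ok
(1,5)B 1/5 unhappy
(1,6)R 2/5 ok
(1,7)B 1/3 ok
(2,1)B 1/4 unhappy
(2,2)R 3/7 ok
(2,3)B 2/8 unhappy
(2,4)R 4/8 ok
(2,5)R 4/8 ok
(2,6)B 5/8 ok
(2,7)R 1/5 unhappy
(3,2)R 3/6 ok
(3,3)R 5/7 ok
(3,4)R 4/7 ok
(3,5)B 3/8 ok
(3,6)B 5/8 ok
(3,7)B 3/5 ok
(4,1)R 3/4 ok
(4,2)B 0/6 unhappy
(4,4)R 4/7 ok
(4,5)B 3/7 ok
(4,6)R 1/7 unhappy
(4,7)B 2/4 ok
(5,1)R 2/5 ok
(5,2)R 4/7 ok
(5,3)R 4/7 ok
(5,4)R 4/7 ok
(5,5)B 2/7 unhappy
(5,7)R 2/4 ok
(6,1)B 1/5 unhappy
(6,2)B 1/8 unhappy
(6,3)R 5/7 ok
(6,4)B 1/7 unhappy
(6,5)R 4/6 ok
(6,6)R 5/7 ok
(6,7)B 0/4 unhappy
(7,1)R 1/3 ok
(7,2)R 3/5 ok
(7,3)R 2/4 ok
(7,5)R 3/4 ok
(7,6)R 4/5 ok
(7,7)R 2/3 ok
For instance (1,5) has only 1/5 same-type neighbors, below 1/3.

No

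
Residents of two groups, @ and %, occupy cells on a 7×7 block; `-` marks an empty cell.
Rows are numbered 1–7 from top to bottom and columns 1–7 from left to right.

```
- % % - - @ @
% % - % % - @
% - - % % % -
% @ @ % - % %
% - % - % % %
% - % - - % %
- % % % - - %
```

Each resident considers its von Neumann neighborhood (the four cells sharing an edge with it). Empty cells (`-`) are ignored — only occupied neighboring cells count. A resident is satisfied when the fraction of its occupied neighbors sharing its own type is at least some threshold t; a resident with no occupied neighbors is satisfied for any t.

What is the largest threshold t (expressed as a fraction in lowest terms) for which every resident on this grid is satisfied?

1/3

Row 1: (1,2)% 2/2 · (1,3)% 1/1 · (1,6)@ 1/1 · (1,7)@ 2/2
Row 2: (2,1)% 2/2 · (2,2)% 2/2 · (2,4)% 2/2 · (2,5)% 2/2 · (2,7)@ 1/1
Row 3: (3,1)% 2/2 · (3,4)% 3/3 · (3,5)% 3/3 · (3,6)% 2/2
Row 4: (4,1)% 2/3 · (4,2)@ 1/2 · (4,3)@ 1/3 · (4,4)% 1/2 · (4,6)% 3/3 · (4,7)% 2/2
Row 5: (5,1)% 2/2 · (5,3)% 1/2 · (5,5)% 1/1 · (5,6)% 4/4 · (5,7)% 3/3
Row 6: (6,1)% 1/1 · (6,3)% 2/2 · (6,6)% 2/2 · (6,7)% 3/3
Row 7: (7,2)% 1/1 · (7,3)% 3/3 · (7,4)% 1/1 · (7,7)% 1/1
The smallest same-type fraction is 1/3 at (4,3), which reduces to 1/3. Any threshold above that leaves this resident unsatisfied.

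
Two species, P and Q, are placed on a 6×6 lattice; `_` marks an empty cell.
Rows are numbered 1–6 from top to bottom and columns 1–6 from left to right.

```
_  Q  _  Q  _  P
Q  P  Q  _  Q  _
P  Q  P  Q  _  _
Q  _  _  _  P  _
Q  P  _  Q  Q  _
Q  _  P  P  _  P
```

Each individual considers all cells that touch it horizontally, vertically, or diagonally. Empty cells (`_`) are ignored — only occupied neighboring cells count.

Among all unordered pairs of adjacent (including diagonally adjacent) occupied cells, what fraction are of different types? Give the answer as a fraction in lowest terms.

21/37

Scan each occupied cell's neighbors to the right and below (and the two forward diagonals) so each pair is counted once.
Row 1: Q(1,2)–P(2,2)≠ Q(1,2)–Q(2,3)= Q(1,2)–Q(2,1)= Q(1,4)–Q(2,5)= Q(1,4)–Q(2,3)= P(1,6)–Q(2,5)≠  → 2/6 unlike.
Row 2: Q(2,1)–P(2,2)≠ Q(2,1)–P(3,1)≠ Q(2,1)–Q(3,2)= P(2,2)–Q(2,3)≠ P(2,2)–Q(3,2)≠ P(2,2)–P(3,3)= P(2,2)–P(3,1)= Q(2,3)–P(3,3)≠ Q(2,3)–Q(3,4)= Q(2,3)–Q(3,2)= Q(2,5)–Q(3,4)=  → 5/11 unlike.
Row 3: P(3,1)–Q(3,2)≠ P(3,1)–Q(4,1)≠ Q(3,2)–P(3,3)≠ Q(3,2)–Q(4,1)= P(3,3)–Q(3,4)≠ Q(3,4)–P(4,5)≠  → 5/6 unlike.
Row 4: Q(4,1)–Q(5,1)= Q(4,1)–P(5,2)≠ P(4,5)–Q(5,5)≠ P(4,5)–Q(5,4)≠  → 3/4 unlike.
Row 5: Q(5,1)–P(5,2)≠ Q(5,1)–Q(6,1)= P(5,2)–P(6,3)= P(5,2)–Q(6,1)≠ Q(5,4)–Q(5,5)= Q(5,4)–P(6,4)≠ Q(5,4)–P(6,3)≠ Q(5,5)–P(6,6)≠ Q(5,5)–P(6,4)≠  → 6/9 unlike.
Row 6: P(6,3)–P(6,4)=  → 0/1 unlike.
Total adjacent occupied pairs: 37; unlike-type pairs: 21.
21/37 is already in lowest terms.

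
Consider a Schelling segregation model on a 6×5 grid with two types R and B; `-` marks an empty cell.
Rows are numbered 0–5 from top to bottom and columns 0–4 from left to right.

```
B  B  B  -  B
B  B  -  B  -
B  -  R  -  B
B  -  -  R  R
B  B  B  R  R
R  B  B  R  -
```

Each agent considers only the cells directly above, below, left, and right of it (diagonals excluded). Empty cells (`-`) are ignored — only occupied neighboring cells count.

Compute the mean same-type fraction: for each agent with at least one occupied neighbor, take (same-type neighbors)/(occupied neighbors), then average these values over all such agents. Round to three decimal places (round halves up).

0.768

Row 0: (0,0)B 2/2 · (0,1)B 3/3 · (0,2)B 1/1 · (0,4)B — no occupied neighbors
Row 1: (1,0)B 3/3 · (1,1)B 2/2 · (1,3)B — no occupied neighbors
Row 2: (2,0)B 2/2 · (2,2)R — no occupied neighbors · (2,4)B 0/1
Row 3: (3,0)B 2/2 · (3,3)R 2/2 · (3,4)R 2/3
Row 4: (4,0)B 2/3 · (4,1)B 3/3 · (4,2)B 2/3 · (4,3)R 3/4 · (4,4)R 2/2
Row 5: (5,0)R 0/2 · (5,1)B 2/3 · (5,2)B 2/3 · (5,3)R 1/2
Sum over 19 agents: 2/2 + 3/3 + 1/1 + 3/3 + 2/2 + 2/2 + 0/1 + 2/2 + 2/2 + 2/3 + 2/3 + 3/3 + 2/3 + 3/4 + 2/2 + 0/2 + 2/3 + 2/3 + 1/2 = 175/12; mean = 175/12 ÷ 19 = 175/228 = 0.767543… → 0.768.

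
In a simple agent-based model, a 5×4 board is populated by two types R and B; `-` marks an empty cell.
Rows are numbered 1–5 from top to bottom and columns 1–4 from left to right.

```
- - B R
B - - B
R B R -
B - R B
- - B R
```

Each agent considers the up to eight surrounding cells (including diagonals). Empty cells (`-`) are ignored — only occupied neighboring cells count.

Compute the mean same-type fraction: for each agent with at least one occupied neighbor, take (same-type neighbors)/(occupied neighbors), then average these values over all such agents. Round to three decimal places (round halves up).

0.317

Row 1: (1,3)B 1/2 · (1,4)R 0/2
Row 2: (2,1)B 1/2 · (2,4)B 1/3
Row 3: (3,1)R 0/3 · (3,2)B 2/5 · (3,3)R 1/4
Row 4: (4,1)B 1/2 · (4,3)R 2/5 · (4,4)B 1/4
Row 5: (5,3)B 1/3 · (5,4)R 1/3
Sum over 12 agents: 1/2 + 0/2 + 1/2 + 1/3 + 0/3 + 2/5 + 1/4 + 1/2 + 2/5 + 1/4 + 1/3 + 1/3 = 19/5; mean = 19/5 ÷ 12 = 19/60 = 0.316666… → 0.317.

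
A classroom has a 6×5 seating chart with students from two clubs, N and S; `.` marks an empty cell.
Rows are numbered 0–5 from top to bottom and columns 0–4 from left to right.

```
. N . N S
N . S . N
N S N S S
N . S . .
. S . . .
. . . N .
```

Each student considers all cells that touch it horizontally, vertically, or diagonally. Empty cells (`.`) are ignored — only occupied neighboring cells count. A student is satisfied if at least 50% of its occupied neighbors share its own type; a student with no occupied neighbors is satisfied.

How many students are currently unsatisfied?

(0,1)N 1/2 ok
(0,3)N 1/3 unhappy
(0,4)S 0/2 unhappy
(1,0)N 2/3 ok
(1,2)S 2/5 unhappy
(1,4)N 1/4 unhappy
(2,0)N 2/3 ok
(2,1)S 2/6 unhappy
(2,2)N 0/4 unhappy
(2,3)S 3/5 ok
(2,4)S 1/2 ok
(3,0)N 1/3 unhappy
(3,2)S 3/4 ok
(4,1)S 1/2 ok
(5,3)N 0/0 ok
Unsatisfied: (0,3), (0,4), (1,2), (1,4), (2,1), (2,2), (3,0) — 7 in total.

7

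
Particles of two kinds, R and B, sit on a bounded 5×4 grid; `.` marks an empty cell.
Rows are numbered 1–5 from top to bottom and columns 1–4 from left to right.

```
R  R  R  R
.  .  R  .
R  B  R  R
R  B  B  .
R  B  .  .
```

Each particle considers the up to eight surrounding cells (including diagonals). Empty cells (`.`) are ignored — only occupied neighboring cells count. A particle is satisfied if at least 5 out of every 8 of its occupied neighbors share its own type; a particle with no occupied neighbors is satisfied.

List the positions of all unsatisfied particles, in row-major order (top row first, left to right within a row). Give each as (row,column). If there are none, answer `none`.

(3,1), (3,2), (3,3), (4,1), (4,2), (4,3), (5,1), (5,2)

(1,1)R 1/1 ✓
(1,2)R 3/3 ✓
(1,3)R 3/3 ✓
(1,4)R 2/2 ✓
(2,3)R 5/6 ✓
(3,1)R 1/3 ✗
(3,2)B 2/6 ✗
(3,3)R 2/5 ✗
(3,4)R 2/3 ✓
(4,1)R 2/5 ✗
(4,2)B 3/7 ✗
(4,3)B 3/5 ✗
(5,1)R 1/3 ✗
(5,2)B 2/4 ✗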